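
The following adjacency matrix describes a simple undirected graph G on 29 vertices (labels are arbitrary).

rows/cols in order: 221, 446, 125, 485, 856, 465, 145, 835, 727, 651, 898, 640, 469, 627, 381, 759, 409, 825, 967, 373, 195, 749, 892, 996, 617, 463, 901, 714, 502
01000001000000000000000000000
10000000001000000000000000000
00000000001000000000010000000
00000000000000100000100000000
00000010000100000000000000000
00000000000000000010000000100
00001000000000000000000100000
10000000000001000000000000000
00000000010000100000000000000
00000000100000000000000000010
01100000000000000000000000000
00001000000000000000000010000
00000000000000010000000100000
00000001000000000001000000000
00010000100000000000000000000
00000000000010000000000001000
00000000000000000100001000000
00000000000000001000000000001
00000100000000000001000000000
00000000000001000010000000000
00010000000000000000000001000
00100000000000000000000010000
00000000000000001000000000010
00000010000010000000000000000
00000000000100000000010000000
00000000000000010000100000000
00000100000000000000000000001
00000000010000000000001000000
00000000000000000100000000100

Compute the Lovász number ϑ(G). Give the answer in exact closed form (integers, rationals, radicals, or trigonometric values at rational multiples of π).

29*cos(pi/29)/(cos(pi/29) + 1)

deg(996) = 2; N(996) = {145, 469}.
N(825) = {409, 502}, |N(825)| = 2.
Vertex 627 has 2 neighbors: 835, 373.
N(381) = {485, 727}, |N(381)| = 2.
2-regular, N=29; this is C_{29}, the 29-cycle.
Distinct eigenvalues (to 4 d.p.): [2.0, 1.9532, 1.8152, 1.5922, 1.2948, 0.9368, 0.5351, 0.1083, -0.3236, -0.7403, -1.1224, -1.452, -1.7137, -1.8953, -1.9883].
ϑ = −N·λ_min/(λ_max−λ_min) = −29·(-2*cos(pi/29))/(2−(-2*cos(pi/29))) = 29*cos(pi/29)/(cos(pi/29) + 1).
= 14.45738… (decimal).
14 ≤ 29*cos(pi/29)/(cos(pi/29) + 1) ≤ 15: both strict.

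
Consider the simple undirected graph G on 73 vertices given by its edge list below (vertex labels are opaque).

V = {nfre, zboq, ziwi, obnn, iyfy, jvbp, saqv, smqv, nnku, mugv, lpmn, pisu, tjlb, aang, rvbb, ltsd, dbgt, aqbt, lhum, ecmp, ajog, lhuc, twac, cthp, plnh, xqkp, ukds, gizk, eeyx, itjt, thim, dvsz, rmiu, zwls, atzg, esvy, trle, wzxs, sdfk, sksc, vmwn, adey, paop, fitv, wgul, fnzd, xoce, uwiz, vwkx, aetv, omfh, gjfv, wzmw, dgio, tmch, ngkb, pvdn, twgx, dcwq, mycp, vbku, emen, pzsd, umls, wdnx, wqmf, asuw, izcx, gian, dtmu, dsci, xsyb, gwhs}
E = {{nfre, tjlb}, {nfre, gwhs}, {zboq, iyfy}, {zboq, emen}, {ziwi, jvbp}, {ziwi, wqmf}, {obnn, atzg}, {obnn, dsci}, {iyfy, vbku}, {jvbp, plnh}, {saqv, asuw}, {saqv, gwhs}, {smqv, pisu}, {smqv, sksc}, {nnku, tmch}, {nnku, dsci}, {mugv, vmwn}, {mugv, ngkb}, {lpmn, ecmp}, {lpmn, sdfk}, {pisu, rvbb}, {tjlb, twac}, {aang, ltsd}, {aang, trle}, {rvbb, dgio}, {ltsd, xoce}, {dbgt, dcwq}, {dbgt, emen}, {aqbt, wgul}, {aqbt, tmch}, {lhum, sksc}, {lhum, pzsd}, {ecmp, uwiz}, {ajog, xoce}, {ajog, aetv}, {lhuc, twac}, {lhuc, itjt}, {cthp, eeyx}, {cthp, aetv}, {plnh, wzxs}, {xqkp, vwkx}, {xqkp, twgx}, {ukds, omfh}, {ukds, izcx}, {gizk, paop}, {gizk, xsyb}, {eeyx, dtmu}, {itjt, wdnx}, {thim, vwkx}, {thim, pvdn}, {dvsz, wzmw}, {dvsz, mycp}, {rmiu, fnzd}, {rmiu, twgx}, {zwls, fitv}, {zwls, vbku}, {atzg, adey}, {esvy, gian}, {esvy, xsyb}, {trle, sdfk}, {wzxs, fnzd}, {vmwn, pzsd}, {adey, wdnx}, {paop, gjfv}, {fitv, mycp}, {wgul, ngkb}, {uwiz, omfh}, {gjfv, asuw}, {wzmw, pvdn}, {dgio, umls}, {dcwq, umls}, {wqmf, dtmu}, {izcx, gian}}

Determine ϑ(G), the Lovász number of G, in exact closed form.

73*cos(pi/73)/(cos(pi/73) + 1)

N(pzsd) = {lhum, vmwn}, |N(pzsd)| = 2.
deg(tjlb) = 2; N(tjlb) = {nfre, twac}.
deg(rmiu) = 2; N(rmiu) = {fnzd, twgx}.
Vertex ajog has 2 neighbors: xoce, aetv.
deg(v) = 2 for all v (|V|=73); a single 73-cycle (edge-transitive).
The 37 distinct eigenvalues: [2.0, 1.992596, 1.97044, 1.933696, 1.882635, 1.817635, 1.739179, 1.647846, 1.544313, 1.429347, 1.303798, 1.168596, 1.024743, 0.873302, 0.715396, 0.552194, 0.384903, 0.214763, 0.043032, -0.129017, -0.300111, -0.468983, -0.634383, -0.795086, -0.949902, -1.097686, -1.237343, -1.367839, -1.488208, -1.597559, -1.695082, -1.780055, -1.85185, -1.909934, -1.953877, -1.983355, -1.998148].
−73·(-2*cos(pi/73)) / ((2)−(-2*cos(pi/73))) = 73*cos(pi/73)/(cos(pi/73) + 1) = ϑ(G).
Numerically 36.4831.
α=36, χ(Ḡ)=37; ϑ=73*cos(pi/73)/(cos(pi/73) + 1) lies between (both strict).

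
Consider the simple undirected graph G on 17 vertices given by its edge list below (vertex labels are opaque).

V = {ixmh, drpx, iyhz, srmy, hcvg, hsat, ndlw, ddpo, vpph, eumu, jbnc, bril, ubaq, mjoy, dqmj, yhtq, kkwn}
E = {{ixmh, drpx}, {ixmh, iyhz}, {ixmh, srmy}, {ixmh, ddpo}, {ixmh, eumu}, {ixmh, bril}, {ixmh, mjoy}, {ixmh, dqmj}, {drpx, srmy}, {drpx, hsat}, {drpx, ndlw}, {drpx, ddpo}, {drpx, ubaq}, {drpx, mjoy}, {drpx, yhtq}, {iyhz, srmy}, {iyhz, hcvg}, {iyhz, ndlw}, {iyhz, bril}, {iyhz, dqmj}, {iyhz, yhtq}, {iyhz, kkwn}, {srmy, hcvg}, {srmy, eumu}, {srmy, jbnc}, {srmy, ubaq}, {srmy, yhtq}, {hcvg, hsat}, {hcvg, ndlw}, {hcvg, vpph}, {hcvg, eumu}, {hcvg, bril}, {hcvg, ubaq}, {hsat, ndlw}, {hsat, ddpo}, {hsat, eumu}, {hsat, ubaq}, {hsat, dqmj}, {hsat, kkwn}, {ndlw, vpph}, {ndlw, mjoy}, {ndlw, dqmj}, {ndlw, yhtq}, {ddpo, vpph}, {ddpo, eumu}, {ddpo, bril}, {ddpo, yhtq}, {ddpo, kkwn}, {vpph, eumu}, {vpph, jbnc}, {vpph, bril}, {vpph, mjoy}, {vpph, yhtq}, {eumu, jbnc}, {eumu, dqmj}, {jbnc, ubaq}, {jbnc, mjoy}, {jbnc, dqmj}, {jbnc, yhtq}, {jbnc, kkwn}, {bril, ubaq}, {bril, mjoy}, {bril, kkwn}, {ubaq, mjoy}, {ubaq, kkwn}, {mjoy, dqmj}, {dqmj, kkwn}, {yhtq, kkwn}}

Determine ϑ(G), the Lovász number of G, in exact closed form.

N(srmy) = {ixmh, drpx, iyhz, hcvg, eumu, jbnc, ubaq, yhtq}, |N(srmy)| = 8.
deg(ixmh) = 8; N(ixmh) = {drpx, iyhz, srmy, ddpo, eumu, bril, mjoy, dqmj}.
deg(hsat) = 8; N(hsat) = {drpx, hcvg, ndlw, ddpo, eumu, ubaq, dqmj, kkwn}.
N(vpph) = {hcvg, ndlw, ddpo, eumu, jbnc, bril, mjoy, yhtq}, |N(vpph)| = 8.
G on 17 vertices is 8-regular; Paley(17): SR with (k,λ,μ)=(8,3,4).
Distinct eigenvalues (to 3 d.p.): [8.0, 1.562, -2.562].
Lovász: ϑ = −17(-sqrt(17)/2 - 1/2)/(8+-(-sqrt(17)/2 - 1/2)) = sqrt(17).
≈ 4.1231 (to 4 d.p.).

sqrt(17)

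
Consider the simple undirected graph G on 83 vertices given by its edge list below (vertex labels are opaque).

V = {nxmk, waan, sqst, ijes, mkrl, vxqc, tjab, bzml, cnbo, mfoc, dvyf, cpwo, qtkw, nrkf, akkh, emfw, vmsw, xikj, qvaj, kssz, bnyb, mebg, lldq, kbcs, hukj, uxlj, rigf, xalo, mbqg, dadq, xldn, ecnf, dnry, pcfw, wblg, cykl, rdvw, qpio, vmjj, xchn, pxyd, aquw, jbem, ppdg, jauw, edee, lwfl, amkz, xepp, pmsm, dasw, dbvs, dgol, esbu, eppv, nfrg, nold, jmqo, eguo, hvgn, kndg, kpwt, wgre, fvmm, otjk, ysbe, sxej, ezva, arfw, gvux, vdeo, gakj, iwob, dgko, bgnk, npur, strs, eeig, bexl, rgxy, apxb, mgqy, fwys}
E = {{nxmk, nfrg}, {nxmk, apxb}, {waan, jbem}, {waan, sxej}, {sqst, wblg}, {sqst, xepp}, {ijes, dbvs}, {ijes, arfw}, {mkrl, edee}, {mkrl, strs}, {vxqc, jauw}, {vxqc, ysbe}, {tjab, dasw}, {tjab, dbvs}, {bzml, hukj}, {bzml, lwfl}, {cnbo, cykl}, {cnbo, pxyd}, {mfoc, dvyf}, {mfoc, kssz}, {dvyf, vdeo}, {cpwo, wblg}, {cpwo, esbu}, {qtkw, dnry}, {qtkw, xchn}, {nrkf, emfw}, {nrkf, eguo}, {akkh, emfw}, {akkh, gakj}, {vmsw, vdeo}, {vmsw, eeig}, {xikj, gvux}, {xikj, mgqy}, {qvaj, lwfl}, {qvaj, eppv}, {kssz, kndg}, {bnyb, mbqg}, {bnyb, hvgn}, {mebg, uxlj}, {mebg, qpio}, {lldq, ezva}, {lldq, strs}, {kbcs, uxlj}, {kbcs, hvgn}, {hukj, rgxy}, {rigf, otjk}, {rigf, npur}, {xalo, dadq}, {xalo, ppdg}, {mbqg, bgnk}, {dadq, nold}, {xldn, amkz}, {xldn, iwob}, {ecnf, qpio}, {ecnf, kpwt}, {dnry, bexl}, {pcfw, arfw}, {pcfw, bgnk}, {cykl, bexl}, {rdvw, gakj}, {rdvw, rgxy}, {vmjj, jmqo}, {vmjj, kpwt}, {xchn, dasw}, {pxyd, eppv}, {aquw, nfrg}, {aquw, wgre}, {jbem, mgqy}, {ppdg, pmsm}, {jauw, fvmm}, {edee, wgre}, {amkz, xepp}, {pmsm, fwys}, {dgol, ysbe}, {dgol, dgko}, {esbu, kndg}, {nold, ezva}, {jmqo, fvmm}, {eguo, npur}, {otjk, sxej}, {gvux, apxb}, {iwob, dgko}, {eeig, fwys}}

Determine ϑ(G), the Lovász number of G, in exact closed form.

83*cos(pi/83)/(cos(pi/83) + 1)

deg(bnyb) = 2; N(bnyb) = {mbqg, hvgn}.
deg(nrkf) = 2; N(nrkf) = {emfw, eguo}.
Vertex dnry has 2 neighbors: qtkw, bexl.
deg(nold) = 2; N(nold) = {dadq, ezva}.
G on 83 vertices is 2-regular; this is C_{83}, the 83-cycle.
The 42 distinct eigenvalues: [2.0, 1.994272, 1.977121, 1.948645, 1.909008, 1.858436, 1.797219, 1.725708, 1.644312, 1.553498, 1.453785, 1.345745, 1.229997, 1.107203, 0.978068, 0.84333, 0.703762, 0.560163, 0.413355, 0.264179, 0.113491, -0.037848, -0.18897, -0.33901, -0.487108, -0.632415, -0.774101, -0.911352, -1.043383, -1.169438, -1.288794, -1.400768, -1.504719, -1.600051, -1.686218, -1.762726, -1.829138, -1.885072, -1.930209, -1.96429, -1.98712, -1.998568].
With N=83: ϑ(G) = 83·(-(-1)*2*cos(pi/83))/(2−(-2*cos(pi/83))) = 83*cos(pi/83)/(cos(pi/83) + 1).
Numerically 41.48513259.
Check 41 ≤ 83*cos(pi/83)/(cos(pi/83) + 1) ≤ 42: both strict.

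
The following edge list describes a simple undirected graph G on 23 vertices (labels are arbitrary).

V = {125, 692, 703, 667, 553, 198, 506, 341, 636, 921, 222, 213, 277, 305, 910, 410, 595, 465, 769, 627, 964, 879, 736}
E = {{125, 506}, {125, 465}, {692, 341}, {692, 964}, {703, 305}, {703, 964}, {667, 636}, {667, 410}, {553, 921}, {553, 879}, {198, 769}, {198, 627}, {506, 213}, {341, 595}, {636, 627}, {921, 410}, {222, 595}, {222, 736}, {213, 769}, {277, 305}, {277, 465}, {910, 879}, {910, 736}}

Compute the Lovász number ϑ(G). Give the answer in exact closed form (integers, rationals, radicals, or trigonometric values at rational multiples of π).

23*cos(pi/23)/(cos(pi/23) + 1)

N(506) = {125, 213}, |N(506)| = 2.
N(627) = {198, 636}, |N(627)| = 2.
N(553) = {921, 879}, |N(553)| = 2.
deg(703) = 2; N(703) = {305, 964}.
deg(v) = 2 for all v (|V|=23); connected 2-regular on 23 ⇒ C_{23}.
spec(A) ≈ [2.0, 1.925835, 1.708839, 1.365106, 0.92013, 0.406912, -0.136485, -0.669759, -1.153361, -1.551423, -1.834423, -1.981372] (distinct, 6 d.p.).
With N=23: ϑ(G) = 23·(-(-1)*2*cos(pi/23))/(2−(-2*cos(pi/23))) = 23*cos(pi/23)/(cos(pi/23) + 1).
= 11.44619361… (decimal).
Lovász sandwich 11 ≤ 23*cos(pi/23)/(cos(pi/23) + 1) ≤ 12: both strict.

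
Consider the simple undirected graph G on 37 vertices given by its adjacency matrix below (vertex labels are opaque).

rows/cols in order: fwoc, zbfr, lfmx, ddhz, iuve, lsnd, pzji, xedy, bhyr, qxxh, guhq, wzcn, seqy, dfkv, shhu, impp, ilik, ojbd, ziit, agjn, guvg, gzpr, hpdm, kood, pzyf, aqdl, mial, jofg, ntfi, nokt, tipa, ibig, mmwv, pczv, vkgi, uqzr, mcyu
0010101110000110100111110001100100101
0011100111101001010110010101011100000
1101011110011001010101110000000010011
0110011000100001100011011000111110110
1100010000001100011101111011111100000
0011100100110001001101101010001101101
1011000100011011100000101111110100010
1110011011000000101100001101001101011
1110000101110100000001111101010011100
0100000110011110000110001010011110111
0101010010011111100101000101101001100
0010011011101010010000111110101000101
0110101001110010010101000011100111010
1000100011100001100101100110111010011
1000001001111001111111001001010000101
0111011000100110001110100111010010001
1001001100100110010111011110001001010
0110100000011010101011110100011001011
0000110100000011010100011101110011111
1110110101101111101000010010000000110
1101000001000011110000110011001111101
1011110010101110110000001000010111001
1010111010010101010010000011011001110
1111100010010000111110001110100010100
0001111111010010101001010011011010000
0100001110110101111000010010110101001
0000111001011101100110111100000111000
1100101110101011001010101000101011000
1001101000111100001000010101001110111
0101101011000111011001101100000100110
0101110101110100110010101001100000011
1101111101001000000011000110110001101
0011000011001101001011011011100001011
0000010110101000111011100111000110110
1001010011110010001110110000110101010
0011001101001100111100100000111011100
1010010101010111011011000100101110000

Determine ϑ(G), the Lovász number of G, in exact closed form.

sqrt(37)

Vertex pzji has 18 neighbors: fwoc, lfmx, ddhz, xedy, wzcn, seqy, shhu, impp, ilik, hpdm, pzyf, aqdl, mial, jofg, ntfi, nokt, ibig, uqzr.
Vertex ibig has 18 neighbors: fwoc, zbfr, ddhz, iuve, lsnd, pzji, xedy, qxxh, seqy, guvg, gzpr, aqdl, mial, ntfi, nokt, pczv, vkgi, mcyu.
N(zbfr) = {lfmx, ddhz, iuve, xedy, bhyr, qxxh, guhq, seqy, impp, ojbd, agjn, guvg, kood, aqdl, jofg, nokt, tipa, ibig}, |N(zbfr)| = 18.
deg(kood) = 18; N(kood) = {fwoc, zbfr, lfmx, ddhz, iuve, bhyr, wzcn, ilik, ojbd, ziit, agjn, guvg, pzyf, aqdl, mial, ntfi, mmwv, vkgi}.
deg(v) = 18 for all v (|V|=37); strongly regular (37,18,8,9).
A has 3 distinct eigenvalues ≈ [18.0, 2.5414, -3.5414].
λ_max=18, λ_min=-sqrt(37)/2 - 1/2; ϑ = −37·λ_min/(λ_max−λ_min) = sqrt(37).
ϑ(G) ≈ 6.082762530.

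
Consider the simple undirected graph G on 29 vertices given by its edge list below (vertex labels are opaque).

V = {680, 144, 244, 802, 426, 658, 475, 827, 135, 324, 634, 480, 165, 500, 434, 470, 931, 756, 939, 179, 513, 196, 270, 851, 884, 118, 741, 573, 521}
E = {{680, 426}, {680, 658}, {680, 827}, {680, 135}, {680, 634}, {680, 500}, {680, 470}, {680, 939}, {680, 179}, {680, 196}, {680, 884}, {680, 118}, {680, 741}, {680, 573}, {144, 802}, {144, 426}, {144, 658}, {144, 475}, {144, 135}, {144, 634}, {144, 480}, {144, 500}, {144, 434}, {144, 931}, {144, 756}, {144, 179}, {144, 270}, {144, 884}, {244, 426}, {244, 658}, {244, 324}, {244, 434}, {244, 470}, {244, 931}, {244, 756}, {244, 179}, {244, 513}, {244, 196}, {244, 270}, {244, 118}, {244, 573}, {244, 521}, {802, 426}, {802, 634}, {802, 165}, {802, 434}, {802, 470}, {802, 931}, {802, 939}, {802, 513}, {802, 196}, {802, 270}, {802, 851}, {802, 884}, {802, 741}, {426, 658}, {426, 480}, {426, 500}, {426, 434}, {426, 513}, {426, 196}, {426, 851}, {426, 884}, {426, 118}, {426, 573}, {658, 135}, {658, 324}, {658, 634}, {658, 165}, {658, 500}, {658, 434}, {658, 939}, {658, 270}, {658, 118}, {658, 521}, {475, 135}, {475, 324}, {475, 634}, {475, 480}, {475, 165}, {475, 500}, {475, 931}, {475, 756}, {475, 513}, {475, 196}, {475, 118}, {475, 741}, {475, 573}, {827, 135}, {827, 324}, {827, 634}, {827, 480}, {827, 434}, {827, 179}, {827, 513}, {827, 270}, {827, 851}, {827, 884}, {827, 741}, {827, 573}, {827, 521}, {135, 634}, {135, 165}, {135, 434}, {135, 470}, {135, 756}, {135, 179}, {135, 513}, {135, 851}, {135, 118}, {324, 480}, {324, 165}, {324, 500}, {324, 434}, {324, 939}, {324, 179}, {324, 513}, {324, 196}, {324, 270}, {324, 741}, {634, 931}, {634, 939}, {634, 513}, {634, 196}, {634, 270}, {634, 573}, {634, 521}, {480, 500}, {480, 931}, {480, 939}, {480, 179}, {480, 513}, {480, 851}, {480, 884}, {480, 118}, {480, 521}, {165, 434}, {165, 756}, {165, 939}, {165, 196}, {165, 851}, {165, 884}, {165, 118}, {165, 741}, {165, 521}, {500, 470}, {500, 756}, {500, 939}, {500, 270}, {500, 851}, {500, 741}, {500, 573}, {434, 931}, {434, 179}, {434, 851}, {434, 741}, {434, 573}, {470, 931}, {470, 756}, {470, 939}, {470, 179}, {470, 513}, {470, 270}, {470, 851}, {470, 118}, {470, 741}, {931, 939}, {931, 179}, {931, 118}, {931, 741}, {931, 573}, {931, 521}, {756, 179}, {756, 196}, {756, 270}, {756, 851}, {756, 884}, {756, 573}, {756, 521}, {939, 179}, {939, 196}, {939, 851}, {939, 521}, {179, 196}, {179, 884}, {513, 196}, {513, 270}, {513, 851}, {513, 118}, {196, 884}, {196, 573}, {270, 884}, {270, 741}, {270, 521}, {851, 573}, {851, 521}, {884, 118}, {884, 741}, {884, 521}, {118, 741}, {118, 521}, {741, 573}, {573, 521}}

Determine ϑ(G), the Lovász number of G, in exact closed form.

sqrt(29)

Vertex 324 has 14 neighbors: 244, 658, 475, 827, 480, 165, 500, 434, 939, 179, 513, 196, 270, 741.
Vertex 658 has 14 neighbors: 680, 144, 244, 426, 135, 324, 634, 165, 500, 434, 939, 270, 118, 521.
deg(939) = 14; N(939) = {680, 802, 658, 324, 634, 480, 165, 500, 470, 931, 179, 196, 851, 521}.
deg(634) = 14; N(634) = {680, 144, 802, 658, 475, 827, 135, 931, 939, 513, 196, 270, 573, 521}.
14-regular, N=29; strongly regular (29,14,6,7).
A has 3 distinct eigenvalues ≈ [14.0, 2.193, -3.193].
Lovász (edge-transitive): ϑ = −29·(-sqrt(29)/2 - 1/2)/((14)−(-sqrt(29)/2 - 1/2)) = sqrt(29).
≈ 5.3851648 (to 7 d.p.).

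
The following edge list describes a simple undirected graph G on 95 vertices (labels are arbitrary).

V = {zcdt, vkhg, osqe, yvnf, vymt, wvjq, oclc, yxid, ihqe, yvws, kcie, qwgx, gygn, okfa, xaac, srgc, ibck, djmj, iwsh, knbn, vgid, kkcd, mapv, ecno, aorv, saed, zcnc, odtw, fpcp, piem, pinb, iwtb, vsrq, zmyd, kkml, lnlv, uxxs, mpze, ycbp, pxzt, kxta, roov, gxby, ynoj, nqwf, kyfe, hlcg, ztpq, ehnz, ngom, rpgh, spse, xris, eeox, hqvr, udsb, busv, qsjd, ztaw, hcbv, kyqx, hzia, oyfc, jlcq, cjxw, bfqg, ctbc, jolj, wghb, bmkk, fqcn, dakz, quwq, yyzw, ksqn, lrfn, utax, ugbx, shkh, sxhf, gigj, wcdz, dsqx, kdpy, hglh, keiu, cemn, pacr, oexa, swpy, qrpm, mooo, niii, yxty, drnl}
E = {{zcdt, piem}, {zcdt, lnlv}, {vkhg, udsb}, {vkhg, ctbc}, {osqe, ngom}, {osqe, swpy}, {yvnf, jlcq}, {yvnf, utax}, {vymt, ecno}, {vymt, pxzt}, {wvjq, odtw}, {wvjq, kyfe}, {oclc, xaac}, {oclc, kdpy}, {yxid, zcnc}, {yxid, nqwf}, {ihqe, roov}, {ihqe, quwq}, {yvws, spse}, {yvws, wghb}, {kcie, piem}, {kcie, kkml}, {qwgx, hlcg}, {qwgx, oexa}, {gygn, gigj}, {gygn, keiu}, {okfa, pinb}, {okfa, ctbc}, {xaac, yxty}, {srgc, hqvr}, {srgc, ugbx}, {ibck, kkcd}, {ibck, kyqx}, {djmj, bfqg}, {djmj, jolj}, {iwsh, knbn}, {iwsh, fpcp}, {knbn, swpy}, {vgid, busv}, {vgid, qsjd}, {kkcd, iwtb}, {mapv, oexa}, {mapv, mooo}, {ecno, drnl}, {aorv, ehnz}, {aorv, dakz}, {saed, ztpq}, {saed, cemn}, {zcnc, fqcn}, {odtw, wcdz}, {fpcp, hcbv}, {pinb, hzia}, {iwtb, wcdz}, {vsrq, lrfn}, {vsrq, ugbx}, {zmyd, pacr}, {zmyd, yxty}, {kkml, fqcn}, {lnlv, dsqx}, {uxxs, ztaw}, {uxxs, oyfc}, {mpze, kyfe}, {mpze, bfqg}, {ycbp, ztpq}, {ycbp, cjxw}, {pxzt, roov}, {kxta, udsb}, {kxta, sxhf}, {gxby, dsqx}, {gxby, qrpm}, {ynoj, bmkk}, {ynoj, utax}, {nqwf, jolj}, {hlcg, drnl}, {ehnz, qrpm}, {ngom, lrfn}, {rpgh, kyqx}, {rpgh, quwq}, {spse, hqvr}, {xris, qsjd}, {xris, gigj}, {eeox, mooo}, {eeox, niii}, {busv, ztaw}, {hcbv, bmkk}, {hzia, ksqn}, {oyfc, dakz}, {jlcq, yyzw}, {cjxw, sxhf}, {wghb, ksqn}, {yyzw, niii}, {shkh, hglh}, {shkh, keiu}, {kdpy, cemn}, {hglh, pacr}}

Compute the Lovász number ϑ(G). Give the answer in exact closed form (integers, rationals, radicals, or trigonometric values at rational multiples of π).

Vertex xris has 2 neighbors: qsjd, gigj.
Vertex hcbv has 2 neighbors: fpcp, bmkk.
Vertex gigj has 2 neighbors: gygn, xris.
Vertex jlcq has 2 neighbors: yvnf, yyzw.
2-regular, N=95; the odd cycle C_{95}.
spec(A) ≈ [2.0, 1.9956, 1.9825, 1.9608, 1.9304, 1.8916, 1.8446, 1.7895, 1.7265, 1.656, 1.5783, 1.4936, 1.4025, 1.3052, 1.2022, 1.0939, 0.9808, 0.8635, 0.7424, 0.618, 0.491, 0.3618, 0.231, 0.0992, -0.0331, -0.1652, -0.2965, -0.4266, -0.5548, -0.6806, -0.8034, -0.9227, -1.0379, -1.1487, -1.2544, -1.3546, -1.4489, -1.5368, -1.618, -1.6922, -1.7589, -1.818, -1.8691, -1.9121, -1.9467, -1.9727, -1.9902, -1.9989] (distinct, 4 d.p.).
−95·(-2*cos(pi/95)) / ((2)−(-2*cos(pi/95))) = 95*cos(pi/95)/(cos(pi/95) + 1) = ϑ(G).
ϑ(G) ≈ 47.487011311.
α=47, χ(Ḡ)=48; ϑ=95*cos(pi/95)/(cos(pi/95) + 1) lies between (both strict).

95*cos(pi/95)/(cos(pi/95) + 1)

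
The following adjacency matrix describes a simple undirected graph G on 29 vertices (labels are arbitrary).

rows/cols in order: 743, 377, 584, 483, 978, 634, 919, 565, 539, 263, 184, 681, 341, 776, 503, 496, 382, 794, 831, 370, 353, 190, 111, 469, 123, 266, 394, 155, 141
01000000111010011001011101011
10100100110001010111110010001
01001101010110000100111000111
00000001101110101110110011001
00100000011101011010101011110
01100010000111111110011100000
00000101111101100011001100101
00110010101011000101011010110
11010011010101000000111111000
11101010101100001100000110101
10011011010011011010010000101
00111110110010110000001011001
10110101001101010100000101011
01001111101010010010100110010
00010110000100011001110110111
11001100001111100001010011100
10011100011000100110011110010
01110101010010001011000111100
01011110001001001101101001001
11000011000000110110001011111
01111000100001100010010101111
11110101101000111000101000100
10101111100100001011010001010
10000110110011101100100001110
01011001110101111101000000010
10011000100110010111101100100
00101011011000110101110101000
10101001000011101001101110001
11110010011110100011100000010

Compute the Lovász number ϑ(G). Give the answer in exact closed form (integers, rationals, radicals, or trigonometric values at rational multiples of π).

sqrt(29)

Vertex 776 has 14 neighbors: 377, 978, 634, 919, 565, 539, 184, 341, 496, 831, 353, 469, 123, 155.
N(831) = {377, 483, 978, 634, 919, 184, 776, 382, 794, 370, 353, 111, 266, 141}, |N(831)| = 14.
deg(123) = 14; N(123) = {377, 483, 978, 565, 539, 263, 681, 776, 503, 496, 382, 794, 370, 155}.
N(382) = {743, 483, 978, 634, 263, 184, 503, 794, 831, 190, 111, 469, 123, 155}, |N(382)| = 14.
14-regular, N=29; Paley(29): SR with (k,λ,μ)=(14,6,7).
A has 3 distinct eigenvalues ≈ [14.0, 2.192582, -3.192582].
λ_max=14, λ_min=-sqrt(29)/2 - 1/2; ϑ = −29·λ_min/(λ_max−λ_min) = sqrt(29).
= 5.385165… (decimal).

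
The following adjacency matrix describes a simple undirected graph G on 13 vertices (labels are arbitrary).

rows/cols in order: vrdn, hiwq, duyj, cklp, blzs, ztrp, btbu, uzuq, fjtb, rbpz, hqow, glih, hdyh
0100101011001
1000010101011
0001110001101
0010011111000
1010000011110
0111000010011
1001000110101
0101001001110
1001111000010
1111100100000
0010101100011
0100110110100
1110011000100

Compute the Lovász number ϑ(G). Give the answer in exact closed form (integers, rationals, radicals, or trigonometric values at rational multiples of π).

Vertex hdyh has 6 neighbors: vrdn, hiwq, duyj, ztrp, btbu, hqow.
Vertex duyj has 6 neighbors: cklp, blzs, ztrp, rbpz, hqow, hdyh.
N(uzuq) = {hiwq, cklp, btbu, rbpz, hqow, glih}, |N(uzuq)| = 6.
N(fjtb) = {vrdn, cklp, blzs, ztrp, btbu, glih}, |N(fjtb)| = 6.
13-vertex 6-regular graph: SR(13,6,2,3) — a Paley graph.
The 3 distinct eigenvalues: [6.0, 1.3028, -2.3028].
Lovász: ϑ = −13(-sqrt(13)/2 - 1/2)/(6+-(-sqrt(13)/2 - 1/2)) = sqrt(13).
≈ 3.6056 (to 4 d.p.).

sqrt(13)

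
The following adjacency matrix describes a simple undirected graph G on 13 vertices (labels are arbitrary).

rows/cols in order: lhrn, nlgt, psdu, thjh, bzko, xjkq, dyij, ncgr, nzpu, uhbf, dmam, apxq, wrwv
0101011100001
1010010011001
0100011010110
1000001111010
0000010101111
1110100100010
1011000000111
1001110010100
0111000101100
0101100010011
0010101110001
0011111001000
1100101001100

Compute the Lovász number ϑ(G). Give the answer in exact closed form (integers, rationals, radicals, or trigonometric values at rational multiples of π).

deg(psdu) = 6; N(psdu) = {nlgt, xjkq, dyij, nzpu, dmam, apxq}.
deg(thjh) = 6; N(thjh) = {lhrn, dyij, ncgr, nzpu, uhbf, apxq}.
Vertex uhbf has 6 neighbors: nlgt, thjh, bzko, nzpu, apxq, wrwv.
N(dyij) = {lhrn, psdu, thjh, dmam, apxq, wrwv}, |N(dyij)| = 6.
13-vertex 6-regular graph: Paley(13): SR with (k,λ,μ)=(6,2,3).
The 3 distinct eigenvalues: [6.0, 1.302776, -2.302776].
Lovász (edge-transitive): ϑ = −13·(-sqrt(13)/2 - 1/2)/((6)−(-sqrt(13)/2 - 1/2)) = sqrt(13).
Numerically 3.60555.

sqrt(13)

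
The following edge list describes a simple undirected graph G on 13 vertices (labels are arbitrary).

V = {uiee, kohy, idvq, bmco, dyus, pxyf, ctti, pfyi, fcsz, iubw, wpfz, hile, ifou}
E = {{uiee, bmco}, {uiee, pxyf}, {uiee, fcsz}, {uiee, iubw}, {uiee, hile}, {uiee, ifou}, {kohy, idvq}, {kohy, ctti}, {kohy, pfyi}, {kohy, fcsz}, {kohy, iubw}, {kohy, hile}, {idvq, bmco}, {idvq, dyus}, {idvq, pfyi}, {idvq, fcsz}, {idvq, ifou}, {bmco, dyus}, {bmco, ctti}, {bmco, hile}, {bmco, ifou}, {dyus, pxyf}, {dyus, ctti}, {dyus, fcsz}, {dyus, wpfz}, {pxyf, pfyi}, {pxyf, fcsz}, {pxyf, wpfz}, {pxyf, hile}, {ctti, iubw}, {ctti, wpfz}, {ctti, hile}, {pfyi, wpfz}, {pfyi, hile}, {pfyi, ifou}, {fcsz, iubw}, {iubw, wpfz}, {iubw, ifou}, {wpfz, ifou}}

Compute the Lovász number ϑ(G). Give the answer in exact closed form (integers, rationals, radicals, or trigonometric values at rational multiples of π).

N(hile) = {uiee, kohy, bmco, pxyf, ctti, pfyi}, |N(hile)| = 6.
N(iubw) = {uiee, kohy, ctti, fcsz, wpfz, ifou}, |N(iubw)| = 6.
Vertex dyus has 6 neighbors: idvq, bmco, pxyf, ctti, fcsz, wpfz.
Vertex ctti has 6 neighbors: kohy, bmco, dyus, iubw, wpfz, hile.
6-regular, N=13; strongly regular (13,6,2,3).
Distinct eigenvalues (to 3 d.p.): [6.0, 1.303, -2.303].
λ_max=6, λ_min=-sqrt(13)/2 - 1/2; ϑ = −13·λ_min/(λ_max−λ_min) = sqrt(13).
Numerically 3.6055513.

sqrt(13)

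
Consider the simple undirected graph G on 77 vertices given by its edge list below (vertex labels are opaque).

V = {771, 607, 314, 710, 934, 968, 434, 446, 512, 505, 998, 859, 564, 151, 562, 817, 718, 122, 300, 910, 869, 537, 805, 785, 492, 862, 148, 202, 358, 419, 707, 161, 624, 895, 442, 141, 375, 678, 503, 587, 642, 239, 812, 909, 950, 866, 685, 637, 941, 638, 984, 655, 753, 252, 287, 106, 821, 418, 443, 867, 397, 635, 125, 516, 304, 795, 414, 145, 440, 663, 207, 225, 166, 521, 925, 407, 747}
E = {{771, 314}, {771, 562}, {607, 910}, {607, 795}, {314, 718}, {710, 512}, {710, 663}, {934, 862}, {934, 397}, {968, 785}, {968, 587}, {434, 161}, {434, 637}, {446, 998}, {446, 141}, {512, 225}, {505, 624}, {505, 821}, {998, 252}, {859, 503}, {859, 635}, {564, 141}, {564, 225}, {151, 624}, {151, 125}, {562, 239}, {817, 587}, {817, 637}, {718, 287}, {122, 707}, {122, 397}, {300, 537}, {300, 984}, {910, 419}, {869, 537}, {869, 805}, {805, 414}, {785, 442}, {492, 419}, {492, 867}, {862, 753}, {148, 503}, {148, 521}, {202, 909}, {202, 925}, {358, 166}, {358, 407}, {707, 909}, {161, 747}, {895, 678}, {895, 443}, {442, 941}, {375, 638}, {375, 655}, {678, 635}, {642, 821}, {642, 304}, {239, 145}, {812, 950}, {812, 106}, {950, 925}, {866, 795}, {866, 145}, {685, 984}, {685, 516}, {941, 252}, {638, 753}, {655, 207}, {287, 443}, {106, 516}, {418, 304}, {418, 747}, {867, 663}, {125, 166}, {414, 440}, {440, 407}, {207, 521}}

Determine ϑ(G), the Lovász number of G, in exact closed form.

deg(950) = 2; N(950) = {812, 925}.
N(304) = {642, 418}, |N(304)| = 2.
deg(607) = 2; N(607) = {910, 795}.
Vertex 866 has 2 neighbors: 795, 145.
77-vertex 2-regular graph: connected 2-regular on 77 ⇒ C_{77}.
A has 39 distinct eigenvalues ≈ [2.0, 1.993345, 1.973425, 1.940372, 1.894406, 1.835833, 1.765043, 1.682507, 1.588774, 1.484468, 1.370283, 1.24698, 1.115377, 0.976352, 0.83083, 0.679779, 0.524203, 0.36514, 0.203646, 0.040797, -0.122323, -0.28463, -0.445042, -0.602492, -0.755933, -0.904344, -1.046736, -1.182162, -1.309721, -1.428565, -1.537901, -1.637003, -1.725211, -1.801938, -1.866673, -1.918986, -1.958528, -1.985037, -1.998336].
Lovász (edge-transitive): ϑ = −77·(-2*cos(pi/77))/((2)−(-2*cos(pi/77))) = 77*cos(pi/77)/(cos(pi/77) + 1).
ϑ(G) ≈ 38.483973.
Sandwich: α(G)=38 ≤ ϑ(G)=77*cos(pi/77)/(cos(pi/77) + 1) ≤ χ(Ḡ)=39 (both strict).

77*cos(pi/77)/(cos(pi/77) + 1)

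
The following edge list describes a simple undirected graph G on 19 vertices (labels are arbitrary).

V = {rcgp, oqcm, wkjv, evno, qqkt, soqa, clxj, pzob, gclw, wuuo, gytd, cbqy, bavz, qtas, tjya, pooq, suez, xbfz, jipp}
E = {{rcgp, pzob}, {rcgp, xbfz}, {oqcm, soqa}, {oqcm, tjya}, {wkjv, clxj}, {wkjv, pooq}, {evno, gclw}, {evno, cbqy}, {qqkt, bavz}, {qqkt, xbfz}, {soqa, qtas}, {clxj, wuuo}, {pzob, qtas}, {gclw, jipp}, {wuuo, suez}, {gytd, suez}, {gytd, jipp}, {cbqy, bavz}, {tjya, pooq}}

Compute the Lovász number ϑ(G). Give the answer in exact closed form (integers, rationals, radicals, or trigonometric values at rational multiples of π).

19*cos(pi/19)/(cos(pi/19) + 1)

deg(cbqy) = 2; N(cbqy) = {evno, bavz}.
Vertex soqa has 2 neighbors: oqcm, qtas.
Vertex jipp has 2 neighbors: gclw, gytd.
N(oqcm) = {soqa, tjya}, |N(oqcm)| = 2.
Every vertex has degree 2 (N=19); a single 19-cycle (edge-transitive).
Distinct eigenvalues (to 4 d.p.): [2.0, 1.8916, 1.5783, 1.0939, 0.491, -0.1652, -0.8034, -1.3546, -1.7589, -1.9727].
With N=19: ϑ(G) = 19·(-(-1)*2*cos(pi/19))/(2−(-2*cos(pi/19))) = 19*cos(pi/19)/(cos(pi/19) + 1).
= 9.434771374… (decimal).
Lovász sandwich 9 ≤ 19*cos(pi/19)/(cos(pi/19) + 1) ≤ 10: both strict.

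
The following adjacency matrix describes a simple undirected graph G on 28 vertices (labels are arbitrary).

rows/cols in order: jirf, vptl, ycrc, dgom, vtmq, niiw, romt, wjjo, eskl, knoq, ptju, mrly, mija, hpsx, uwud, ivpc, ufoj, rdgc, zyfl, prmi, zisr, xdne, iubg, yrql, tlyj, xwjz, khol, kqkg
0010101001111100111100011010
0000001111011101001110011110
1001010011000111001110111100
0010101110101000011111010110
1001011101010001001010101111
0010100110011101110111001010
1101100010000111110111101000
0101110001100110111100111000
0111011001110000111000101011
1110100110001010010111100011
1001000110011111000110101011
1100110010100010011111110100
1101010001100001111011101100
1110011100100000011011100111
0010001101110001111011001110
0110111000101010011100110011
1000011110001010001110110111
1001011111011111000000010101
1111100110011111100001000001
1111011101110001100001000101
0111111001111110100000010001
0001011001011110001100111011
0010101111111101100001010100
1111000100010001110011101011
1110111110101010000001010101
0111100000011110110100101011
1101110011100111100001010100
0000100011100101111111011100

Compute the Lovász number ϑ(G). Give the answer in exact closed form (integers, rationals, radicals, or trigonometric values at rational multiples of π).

Vertex jirf has 15 neighbors: ycrc, vtmq, romt, knoq, ptju, mrly, mija, hpsx, ufoj, rdgc, zyfl, prmi, yrql, tlyj, khol.
deg(rdgc) = 15; N(rdgc) = {jirf, dgom, niiw, romt, wjjo, eskl, knoq, mrly, mija, hpsx, uwud, ivpc, yrql, xwjz, kqkg}.
Vertex kqkg has 15 neighbors: vtmq, eskl, knoq, ptju, hpsx, ivpc, ufoj, rdgc, zyfl, prmi, zisr, xdne, yrql, tlyj, xwjz.
deg(hpsx) = 15; N(hpsx) = {jirf, vptl, ycrc, niiw, romt, wjjo, ptju, rdgc, zyfl, zisr, xdne, iubg, xwjz, khol, kqkg}.
G on 28 vertices is 15-regular; Kneser K(8,2) on C(8,2)=28 vertices.
Distinct eigenvalues (to 6 d.p.): [15.0, 1.0, -5.0].
Lovász: ϑ = −28(-5)/(15+-1*(-5)) = 7.
= 7.00000… (decimal).

7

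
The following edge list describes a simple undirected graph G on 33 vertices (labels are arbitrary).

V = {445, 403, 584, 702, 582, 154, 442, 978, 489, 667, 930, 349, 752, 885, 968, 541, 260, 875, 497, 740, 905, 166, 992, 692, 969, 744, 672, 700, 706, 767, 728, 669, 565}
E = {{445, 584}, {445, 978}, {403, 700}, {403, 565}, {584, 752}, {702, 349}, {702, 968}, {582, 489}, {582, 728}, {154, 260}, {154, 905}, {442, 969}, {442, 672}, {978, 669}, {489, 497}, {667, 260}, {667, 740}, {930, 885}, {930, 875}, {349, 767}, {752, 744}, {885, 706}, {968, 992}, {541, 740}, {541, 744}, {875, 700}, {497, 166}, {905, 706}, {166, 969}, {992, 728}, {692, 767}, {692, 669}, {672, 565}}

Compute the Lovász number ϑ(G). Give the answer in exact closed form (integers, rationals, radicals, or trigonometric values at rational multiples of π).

Vertex 582 has 2 neighbors: 489, 728.
Vertex 584 has 2 neighbors: 445, 752.
deg(968) = 2; N(968) = {702, 992}.
deg(875) = 2; N(875) = {930, 700}.
G on 33 vertices is 2-regular; the odd cycle C_{33}.
A has 17 distinct eigenvalues ≈ [2.0, 1.964, 1.857, 1.683, 1.447, 1.16, 0.831, 0.472, 0.095, -0.285, -0.654, -1.0, -1.31, -1.572, -1.778, -1.919, -1.991].
Lovász (edge-transitive): ϑ = −33·(-2*cos(pi/33))/((2)−(-2*cos(pi/33))) = 33*cos(pi/33)/(cos(pi/33) + 1).
Numerically 16.46256.
Sandwich: α(G)=16 ≤ ϑ(G)=33*cos(pi/33)/(cos(pi/33) + 1) ≤ χ(Ḡ)=17 (both strict).

33*cos(pi/33)/(cos(pi/33) + 1)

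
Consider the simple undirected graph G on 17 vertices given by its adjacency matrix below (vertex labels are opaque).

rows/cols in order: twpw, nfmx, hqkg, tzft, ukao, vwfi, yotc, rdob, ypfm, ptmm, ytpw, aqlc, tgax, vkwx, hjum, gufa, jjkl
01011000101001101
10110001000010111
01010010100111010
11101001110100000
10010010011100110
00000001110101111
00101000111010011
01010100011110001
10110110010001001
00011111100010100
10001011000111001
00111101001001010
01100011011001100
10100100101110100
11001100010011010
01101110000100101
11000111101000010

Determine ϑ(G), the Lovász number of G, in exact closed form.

N(jjkl) = {twpw, nfmx, vwfi, yotc, rdob, ypfm, ytpw, gufa}, |N(jjkl)| = 8.
N(tgax) = {nfmx, hqkg, yotc, rdob, ptmm, ytpw, vkwx, hjum}, |N(tgax)| = 8.
Vertex ytpw has 8 neighbors: twpw, ukao, yotc, rdob, aqlc, tgax, vkwx, jjkl.
N(vwfi) = {rdob, ypfm, ptmm, aqlc, vkwx, hjum, gufa, jjkl}, |N(vwfi)| = 8.
Every vertex has degree 8 (N=17); SR(17,8,3,4) — a Paley graph.
spec(A) ≈ [8.0, 1.56155, -2.56155] (distinct, 5 d.p.).
Lovász (edge-transitive): ϑ = −17·(-sqrt(17)/2 - 1/2)/((8)−(-sqrt(17)/2 - 1/2)) = sqrt(17).
ϑ(G) ≈ 4.12310563.

sqrt(17)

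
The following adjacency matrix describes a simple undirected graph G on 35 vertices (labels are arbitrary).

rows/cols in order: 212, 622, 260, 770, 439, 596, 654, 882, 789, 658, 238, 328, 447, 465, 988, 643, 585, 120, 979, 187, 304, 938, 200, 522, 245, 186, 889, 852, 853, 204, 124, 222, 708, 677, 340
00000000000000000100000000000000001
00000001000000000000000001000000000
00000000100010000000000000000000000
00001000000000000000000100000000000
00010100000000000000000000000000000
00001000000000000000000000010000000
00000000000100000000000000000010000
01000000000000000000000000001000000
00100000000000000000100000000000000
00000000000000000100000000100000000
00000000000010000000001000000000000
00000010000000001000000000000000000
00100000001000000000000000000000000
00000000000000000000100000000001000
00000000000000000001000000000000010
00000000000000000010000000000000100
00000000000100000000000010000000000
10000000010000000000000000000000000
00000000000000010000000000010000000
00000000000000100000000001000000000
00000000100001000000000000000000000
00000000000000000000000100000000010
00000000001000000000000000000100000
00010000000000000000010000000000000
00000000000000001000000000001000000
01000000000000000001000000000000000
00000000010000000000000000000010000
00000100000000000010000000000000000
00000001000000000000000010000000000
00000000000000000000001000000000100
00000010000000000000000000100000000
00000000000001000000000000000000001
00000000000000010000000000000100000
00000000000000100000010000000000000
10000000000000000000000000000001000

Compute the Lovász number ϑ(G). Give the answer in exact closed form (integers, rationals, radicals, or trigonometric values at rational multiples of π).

N(120) = {212, 658}, |N(120)| = 2.
Vertex 238 has 2 neighbors: 447, 200.
N(654) = {328, 124}, |N(654)| = 2.
N(204) = {200, 708}, |N(204)| = 2.
35-vertex 2-regular graph: connected 2-regular on 35 ⇒ C_{35}.
The 18 distinct eigenvalues: [2.0, 1.9679, 1.8725, 1.7169, 1.5061, 1.247, 0.9477, 0.618, 0.2685, -0.0897, -0.445, -0.7861, -1.1018, -1.3821, -1.618, -1.8019, -1.9279, -1.9919].
ϑ = −N·λ_min/(λ_max−λ_min) = −35·(-2*cos(pi/35))/(2−(-2*cos(pi/35))) = 35*cos(pi/35)/(cos(pi/35) + 1).
= 17.46470… (decimal).
17 ≤ 35*cos(pi/35)/(cos(pi/35) + 1) ≤ 18: both strict.

35*cos(pi/35)/(cos(pi/35) + 1)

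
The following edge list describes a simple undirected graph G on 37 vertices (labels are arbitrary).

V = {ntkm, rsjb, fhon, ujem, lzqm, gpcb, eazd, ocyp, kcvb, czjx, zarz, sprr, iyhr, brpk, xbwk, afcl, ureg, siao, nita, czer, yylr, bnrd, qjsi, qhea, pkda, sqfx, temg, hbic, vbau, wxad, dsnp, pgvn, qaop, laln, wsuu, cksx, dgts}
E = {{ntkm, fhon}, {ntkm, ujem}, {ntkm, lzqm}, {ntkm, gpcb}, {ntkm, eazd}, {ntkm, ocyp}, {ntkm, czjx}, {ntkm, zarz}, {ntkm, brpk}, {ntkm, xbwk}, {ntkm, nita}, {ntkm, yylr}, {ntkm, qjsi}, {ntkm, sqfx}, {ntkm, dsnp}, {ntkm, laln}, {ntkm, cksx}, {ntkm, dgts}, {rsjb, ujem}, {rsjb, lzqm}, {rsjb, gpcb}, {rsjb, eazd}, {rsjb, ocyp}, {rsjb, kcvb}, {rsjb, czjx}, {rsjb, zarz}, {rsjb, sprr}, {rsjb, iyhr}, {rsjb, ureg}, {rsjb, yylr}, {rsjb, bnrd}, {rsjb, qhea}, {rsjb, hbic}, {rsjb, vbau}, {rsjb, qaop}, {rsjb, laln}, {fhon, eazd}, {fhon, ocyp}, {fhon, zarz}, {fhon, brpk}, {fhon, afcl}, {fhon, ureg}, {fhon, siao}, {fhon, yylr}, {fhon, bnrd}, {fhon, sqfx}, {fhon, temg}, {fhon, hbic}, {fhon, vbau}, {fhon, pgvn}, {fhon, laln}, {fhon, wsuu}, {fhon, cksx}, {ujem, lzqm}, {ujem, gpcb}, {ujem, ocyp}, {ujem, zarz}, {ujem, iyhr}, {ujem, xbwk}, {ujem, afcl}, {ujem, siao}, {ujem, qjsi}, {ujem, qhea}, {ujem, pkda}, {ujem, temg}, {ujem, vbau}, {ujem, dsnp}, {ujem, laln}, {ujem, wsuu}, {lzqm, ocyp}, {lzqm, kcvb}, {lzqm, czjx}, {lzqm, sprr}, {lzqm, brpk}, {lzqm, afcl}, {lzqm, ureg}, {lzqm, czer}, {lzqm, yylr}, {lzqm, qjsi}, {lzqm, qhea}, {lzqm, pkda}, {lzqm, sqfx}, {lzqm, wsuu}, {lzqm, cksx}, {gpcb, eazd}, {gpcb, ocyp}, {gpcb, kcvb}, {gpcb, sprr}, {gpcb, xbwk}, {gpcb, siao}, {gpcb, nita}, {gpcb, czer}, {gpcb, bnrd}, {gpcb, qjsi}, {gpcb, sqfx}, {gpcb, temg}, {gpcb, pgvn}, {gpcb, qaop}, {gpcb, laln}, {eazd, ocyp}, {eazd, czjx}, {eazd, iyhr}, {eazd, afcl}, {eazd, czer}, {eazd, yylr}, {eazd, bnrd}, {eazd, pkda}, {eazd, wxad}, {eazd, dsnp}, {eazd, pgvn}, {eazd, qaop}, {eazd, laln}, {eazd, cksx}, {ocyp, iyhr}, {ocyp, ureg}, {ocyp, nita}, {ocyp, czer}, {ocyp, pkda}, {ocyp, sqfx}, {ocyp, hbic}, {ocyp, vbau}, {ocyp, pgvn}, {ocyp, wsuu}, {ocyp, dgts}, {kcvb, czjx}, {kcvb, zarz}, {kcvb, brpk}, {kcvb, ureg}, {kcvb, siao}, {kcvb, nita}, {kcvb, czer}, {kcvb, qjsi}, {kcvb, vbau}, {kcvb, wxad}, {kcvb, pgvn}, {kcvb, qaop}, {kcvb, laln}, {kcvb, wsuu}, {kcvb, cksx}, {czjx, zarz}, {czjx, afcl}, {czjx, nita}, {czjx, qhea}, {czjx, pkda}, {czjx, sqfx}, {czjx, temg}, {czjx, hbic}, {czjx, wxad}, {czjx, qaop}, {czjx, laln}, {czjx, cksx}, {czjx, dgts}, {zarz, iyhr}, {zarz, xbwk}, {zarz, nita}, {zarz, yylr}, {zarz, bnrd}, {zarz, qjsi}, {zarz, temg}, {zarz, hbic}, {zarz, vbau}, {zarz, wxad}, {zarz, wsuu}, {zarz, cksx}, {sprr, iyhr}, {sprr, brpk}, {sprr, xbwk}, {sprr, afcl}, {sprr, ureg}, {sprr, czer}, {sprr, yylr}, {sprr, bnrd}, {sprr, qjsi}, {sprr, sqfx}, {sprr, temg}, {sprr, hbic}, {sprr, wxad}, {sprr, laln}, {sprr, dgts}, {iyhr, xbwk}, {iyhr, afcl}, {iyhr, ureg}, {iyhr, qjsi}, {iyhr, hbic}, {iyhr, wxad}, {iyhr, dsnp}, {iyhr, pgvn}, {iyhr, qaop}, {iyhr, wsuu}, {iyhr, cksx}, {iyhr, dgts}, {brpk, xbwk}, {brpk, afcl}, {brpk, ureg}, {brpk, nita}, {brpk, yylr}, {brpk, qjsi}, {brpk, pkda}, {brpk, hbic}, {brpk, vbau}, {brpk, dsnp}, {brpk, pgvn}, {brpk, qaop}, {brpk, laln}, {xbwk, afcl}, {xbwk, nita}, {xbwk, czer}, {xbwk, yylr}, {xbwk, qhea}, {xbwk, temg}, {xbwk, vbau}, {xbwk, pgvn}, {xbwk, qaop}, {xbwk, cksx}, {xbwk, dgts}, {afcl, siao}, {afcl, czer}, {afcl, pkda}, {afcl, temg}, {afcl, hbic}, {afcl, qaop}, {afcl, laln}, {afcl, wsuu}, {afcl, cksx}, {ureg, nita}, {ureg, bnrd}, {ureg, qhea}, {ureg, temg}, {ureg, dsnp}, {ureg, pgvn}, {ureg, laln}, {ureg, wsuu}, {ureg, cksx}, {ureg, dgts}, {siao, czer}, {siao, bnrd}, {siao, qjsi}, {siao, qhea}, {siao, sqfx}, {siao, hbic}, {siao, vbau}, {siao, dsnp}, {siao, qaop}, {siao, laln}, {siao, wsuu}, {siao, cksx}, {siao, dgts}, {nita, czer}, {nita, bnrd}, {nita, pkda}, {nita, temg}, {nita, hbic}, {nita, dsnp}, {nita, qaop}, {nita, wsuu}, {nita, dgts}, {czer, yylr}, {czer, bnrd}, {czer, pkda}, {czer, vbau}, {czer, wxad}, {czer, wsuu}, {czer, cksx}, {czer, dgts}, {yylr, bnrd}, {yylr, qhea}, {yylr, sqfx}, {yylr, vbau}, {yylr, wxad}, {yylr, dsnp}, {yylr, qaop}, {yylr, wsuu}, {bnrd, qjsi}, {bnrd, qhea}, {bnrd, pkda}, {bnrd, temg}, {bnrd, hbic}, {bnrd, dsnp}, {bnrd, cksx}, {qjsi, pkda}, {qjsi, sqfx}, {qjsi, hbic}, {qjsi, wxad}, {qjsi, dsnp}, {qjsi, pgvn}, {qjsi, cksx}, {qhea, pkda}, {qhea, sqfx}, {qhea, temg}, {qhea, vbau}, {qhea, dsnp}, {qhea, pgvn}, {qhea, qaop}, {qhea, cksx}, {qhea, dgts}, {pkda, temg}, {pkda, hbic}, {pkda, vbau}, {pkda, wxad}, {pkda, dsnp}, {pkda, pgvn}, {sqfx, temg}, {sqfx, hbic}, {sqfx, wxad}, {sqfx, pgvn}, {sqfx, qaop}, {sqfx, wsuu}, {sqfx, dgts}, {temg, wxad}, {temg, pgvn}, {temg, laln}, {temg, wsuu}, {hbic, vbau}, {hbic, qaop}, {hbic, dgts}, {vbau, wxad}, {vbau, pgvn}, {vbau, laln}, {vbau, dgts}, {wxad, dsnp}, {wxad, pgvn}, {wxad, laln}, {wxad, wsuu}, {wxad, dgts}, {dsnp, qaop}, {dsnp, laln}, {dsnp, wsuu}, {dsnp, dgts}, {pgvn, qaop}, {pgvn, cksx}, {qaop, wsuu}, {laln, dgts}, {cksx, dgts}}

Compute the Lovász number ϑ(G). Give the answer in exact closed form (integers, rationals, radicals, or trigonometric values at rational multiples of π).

N(hbic) = {rsjb, fhon, ocyp, czjx, zarz, sprr, iyhr, brpk, afcl, siao, nita, bnrd, qjsi, pkda, sqfx, vbau, qaop, dgts}, |N(hbic)| = 18.
deg(yylr) = 18; N(yylr) = {ntkm, rsjb, fhon, lzqm, eazd, zarz, sprr, brpk, xbwk, czer, bnrd, qhea, sqfx, vbau, wxad, dsnp, qaop, wsuu}.
N(brpk) = {ntkm, fhon, lzqm, kcvb, sprr, xbwk, afcl, ureg, nita, yylr, qjsi, pkda, hbic, vbau, dsnp, pgvn, qaop, laln}, |N(brpk)| = 18.
N(nita) = {ntkm, gpcb, ocyp, kcvb, czjx, zarz, brpk, xbwk, ureg, czer, bnrd, pkda, temg, hbic, dsnp, qaop, wsuu, dgts}, |N(nita)| = 18.
G on 37 vertices is 18-regular; strongly regular (37,18,8,9).
spec(A) ≈ [18.0, 2.541, -3.541] (distinct, 3 d.p.).
Lovász (edge-transitive): ϑ = −37·(-sqrt(37)/2 - 1/2)/((18)−(-sqrt(37)/2 - 1/2)) = sqrt(37).
≈ 6.082763 (to 6 d.p.).

sqrt(37)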